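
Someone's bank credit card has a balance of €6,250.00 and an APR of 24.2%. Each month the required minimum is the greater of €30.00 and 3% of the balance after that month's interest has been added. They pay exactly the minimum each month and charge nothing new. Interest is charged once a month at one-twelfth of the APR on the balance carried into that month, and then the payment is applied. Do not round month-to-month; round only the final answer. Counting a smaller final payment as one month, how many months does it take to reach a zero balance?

Monthly rate r = 24.2%/12 = 2.01667% = 0.0201667.
While 3% of the post-interest balance exceeds €30.00, each month B ← (B·(1+r))·(1 − 0.03), i.e. B shrinks by the factor (1+r)·0.97 = 0.98956.
This holds for months 1–177. Entering month 178 the balance is €975.59; 3% of the post-interest balance is now below €30.00, so the flat €30.00 minimum applies from here.
From month 178 a fixed €30.00 at rate r clears €975.59 in 54 more payments. Total: 177 + 54 = 231 months.

231 months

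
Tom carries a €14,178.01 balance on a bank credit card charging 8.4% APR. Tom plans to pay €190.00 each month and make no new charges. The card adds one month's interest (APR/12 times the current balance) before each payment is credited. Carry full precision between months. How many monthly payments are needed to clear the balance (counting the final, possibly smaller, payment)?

106 months

Monthly rate r = 8.4%/12 = 0.7% = 0.007.
Recurrence: B ← B·(1+r) − €190.00.
Month 1: interest €99.25; balance after payment €14,087.26.
Month 2: interest €98.61; balance after payment €13,995.87.
Closed form: n = −ln(1 − rB₀/P)/ln(1+r) = −ln(0.47765)/ln(1.007) ≈ 105.922, so the balance reaches zero during payment 106.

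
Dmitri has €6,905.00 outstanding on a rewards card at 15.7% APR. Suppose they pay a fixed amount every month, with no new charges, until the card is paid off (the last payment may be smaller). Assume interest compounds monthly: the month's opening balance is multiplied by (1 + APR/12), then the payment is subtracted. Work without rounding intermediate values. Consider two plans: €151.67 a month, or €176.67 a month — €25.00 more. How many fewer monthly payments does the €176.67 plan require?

14 fewer payments

Monthly rate r = 15.7%/12 = 1.30833% = 0.0130833.
At €151.67/mo: n = ⌈−ln(1 − rB₀/P)/ln(1+r)⌉ = 70 payments (last €99.98); total interest = total paid − €6,905.00 = €3,660.21.
At €176.67/mo: 56 payments (last €16.33); total interest €2,828.18.
Payments saved = 70 − 56 = 14.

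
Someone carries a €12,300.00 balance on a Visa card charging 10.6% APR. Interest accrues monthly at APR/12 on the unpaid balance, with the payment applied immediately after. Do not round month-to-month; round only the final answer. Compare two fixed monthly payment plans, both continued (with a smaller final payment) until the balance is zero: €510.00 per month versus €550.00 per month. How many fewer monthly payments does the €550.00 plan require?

2 fewer payments

Monthly rate r = 10.6%/12 = 0.883333% = 0.00883333.
At €510.00/mo: n = ⌈−ln(1 − rB₀/P)/ln(1+r)⌉ = 28 payments (last €123.59); total interest = total paid − €12,300.00 = €1,593.59.
At €550.00/mo: 26 payments (last €13.59); total interest €1,463.59.
Payments saved = 28 − 26 = 2.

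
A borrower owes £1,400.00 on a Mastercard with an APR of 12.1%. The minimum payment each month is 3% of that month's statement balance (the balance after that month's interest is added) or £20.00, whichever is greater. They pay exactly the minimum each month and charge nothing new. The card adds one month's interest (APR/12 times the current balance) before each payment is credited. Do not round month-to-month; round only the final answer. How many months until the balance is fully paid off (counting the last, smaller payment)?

Monthly rate r = 12.1%/12 = 1.00833% = 0.0100833.
While 3% of the post-interest balance exceeds £20.00, each month B ← (B·(1+r))·(1 − 0.03), i.e. B shrinks by the factor (1+r)·0.97 = 0.97978.
This holds for months 1–37. Entering month 38 the balance is £657.50; 3% of the post-interest balance is now below £20.00, so the flat £20.00 minimum applies from here.
From month 38 a fixed £20.00 at rate r clears £657.50 in 41 more payments. Total: 37 + 41 = 78 months.

78 months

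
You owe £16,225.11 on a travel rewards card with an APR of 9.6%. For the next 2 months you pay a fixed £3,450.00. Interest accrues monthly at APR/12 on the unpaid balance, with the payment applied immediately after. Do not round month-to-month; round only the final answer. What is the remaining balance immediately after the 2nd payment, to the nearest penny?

£9,558.15

Monthly rate r = 9.6%/12 = 0.8% = 0.008.
Each month: B ← B·(1+r) − £3,450.00.
Month 1: interest £129.80; balance after payment £12,904.91.
Month 2: interest £103.24; balance after payment £9,558.15.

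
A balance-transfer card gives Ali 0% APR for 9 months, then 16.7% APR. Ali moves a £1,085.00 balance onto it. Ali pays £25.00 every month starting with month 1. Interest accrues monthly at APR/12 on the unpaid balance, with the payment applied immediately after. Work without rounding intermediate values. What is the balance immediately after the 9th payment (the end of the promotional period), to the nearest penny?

£860.00

Promo months 1–9 at r₀ = 0%/12 = 0; months 10+ at r₁ = 16.7%/12 = 0.0139167.
After month 9 (no interest yet): B = £1,085.00 − 9·£25.00 = £860.00.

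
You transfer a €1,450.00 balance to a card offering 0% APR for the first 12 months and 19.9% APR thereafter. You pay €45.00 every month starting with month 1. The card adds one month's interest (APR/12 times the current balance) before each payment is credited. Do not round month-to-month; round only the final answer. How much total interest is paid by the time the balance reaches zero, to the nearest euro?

Promo months 1–12 at r₀ = 0%/12 = 0; months 13+ at r₁ = 19.9%/12 = 0.0165833.
After month 12 (no interest yet): B = €1,450.00 − 12·€45.00 = €910.00.
Then at r₁ with €45.00/mo: n₂ = −ln(1 − r₁·B/P)/ln(1+r₁) ≈ 24.84 → 25 more payments.
Total paid = 36·€45.00 + €37.70 = €1,657.70; interest = €1,657.70 − €1,450.00 = €207.70.

€208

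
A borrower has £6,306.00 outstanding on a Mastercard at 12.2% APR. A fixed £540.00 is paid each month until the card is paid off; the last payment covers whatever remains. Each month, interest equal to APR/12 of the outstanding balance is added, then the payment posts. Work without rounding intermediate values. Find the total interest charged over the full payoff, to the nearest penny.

£441.63

Monthly rate r = 12.2%/12 = 1.01667% = 0.0101667.
Payoff takes n = ⌈−ln(1 − rB₀/P)/ln(1+r)⌉ = ⌈12.494⌉ = 13 payments; the last is £267.63.
Total paid = 12·£540.00 + £267.63 = £6,747.63.
Total interest = total paid − principal = £6,747.63 − £6,306.00 = £441.63.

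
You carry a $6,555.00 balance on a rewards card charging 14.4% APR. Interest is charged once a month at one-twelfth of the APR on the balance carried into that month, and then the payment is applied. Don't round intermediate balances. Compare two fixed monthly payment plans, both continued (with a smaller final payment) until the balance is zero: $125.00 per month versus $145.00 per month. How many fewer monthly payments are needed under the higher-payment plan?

Monthly rate r = 14.4%/12 = 1.2% = 0.012.
At $125.00/mo: n = ⌈−ln(1 − rB₀/P)/ln(1+r)⌉ = 84 payments (last $23.55); total interest = total paid − $6,555.00 = $3,843.55.
At $145.00/mo: 66 payments (last $80.24); total interest $2,950.24.
Payments saved = 84 − 66 = 18.

18 fewer payments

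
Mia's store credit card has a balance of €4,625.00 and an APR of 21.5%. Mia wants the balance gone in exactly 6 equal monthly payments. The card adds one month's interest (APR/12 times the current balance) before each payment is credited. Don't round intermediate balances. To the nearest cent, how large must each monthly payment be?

€819.89

Monthly rate r = 21.5%/12 = 1.79167% = 0.0179167.
Level-payment amortization: P = B₀·r / (1 − (1+r)^(−n)) = 4625.00·0.0179167 / (1 − 1.01792^(−6)).
Denominator 1 − (1+r)^(−6) = 0.101068398.
P = 82.8646 / 0.101068398 ≈ 819.89.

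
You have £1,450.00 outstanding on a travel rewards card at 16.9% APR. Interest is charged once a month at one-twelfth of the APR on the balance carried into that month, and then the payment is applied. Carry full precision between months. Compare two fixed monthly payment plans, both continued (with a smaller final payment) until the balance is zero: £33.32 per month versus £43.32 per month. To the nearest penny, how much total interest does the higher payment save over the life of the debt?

£286.22

Monthly rate r = 16.9%/12 = 1.40833% = 0.0140833.
At £33.32/mo: n = ⌈−ln(1 − rB₀/P)/ln(1+r)⌉ = 68 payments (last £28.61); total interest = total paid − £1,450.00 = £811.05.
At £43.32/mo: 46 payments (last £25.43); total interest £524.83.
Interest saved = £811.05 − £524.83 = £286.22.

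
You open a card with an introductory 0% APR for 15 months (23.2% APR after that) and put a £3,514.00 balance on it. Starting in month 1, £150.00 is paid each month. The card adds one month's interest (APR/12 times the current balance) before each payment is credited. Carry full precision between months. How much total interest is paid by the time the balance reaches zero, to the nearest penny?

Promo months 1–15 at r₀ = 0%/12 = 0; months 16+ at r₁ = 23.2%/12 = 0.0193333.
After month 15 (no interest yet): B = £3,514.00 − 15·£150.00 = £1,264.00.
Then at r₁ with £150.00/mo: n₂ = −ln(1 − r₁·B/P)/ln(1+r₁) ≈ 9.29 → 10 more payments.
Total paid = 24·£150.00 + £43.31 = £3,643.31; interest = £3,643.31 − £3,514.00 = £129.31.

£129.31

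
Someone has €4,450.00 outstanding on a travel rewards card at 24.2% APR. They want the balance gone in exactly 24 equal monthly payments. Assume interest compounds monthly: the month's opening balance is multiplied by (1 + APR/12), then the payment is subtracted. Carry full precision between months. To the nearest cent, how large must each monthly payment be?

€235.72

Monthly rate r = 24.2%/12 = 2.01667% = 0.0201667.
Level-payment amortization: P = B₀·r / (1 − (1+r)^(−n)) = 4450.00·0.0201667 / (1 − 1.02017^(−24)).
Denominator 1 − (1+r)^(−24) = 0.380711663.
P = 89.7417 / 0.380711663 ≈ 235.72.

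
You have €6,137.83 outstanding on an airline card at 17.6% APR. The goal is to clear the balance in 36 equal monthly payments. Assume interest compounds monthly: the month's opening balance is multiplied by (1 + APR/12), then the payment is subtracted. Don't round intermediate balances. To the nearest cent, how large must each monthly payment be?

Monthly rate r = 17.6%/12 = 1.46667% = 0.0146667.
Level-payment amortization: P = B₀·r / (1 − (1+r)^(−n)) = 6137.83·0.0146667 / (1 − 1.01467^(−36)).
Denominator 1 − (1+r)^(−36) = 0.407950746.
P = 90.0215 / 0.407950746 ≈ 220.67.

€220.67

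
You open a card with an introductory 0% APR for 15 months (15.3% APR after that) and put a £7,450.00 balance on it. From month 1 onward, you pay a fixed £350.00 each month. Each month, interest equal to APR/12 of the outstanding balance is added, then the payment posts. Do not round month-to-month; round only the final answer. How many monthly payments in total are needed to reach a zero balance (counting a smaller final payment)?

22 months

Promo months 1–15 at r₀ = 0%/12 = 0; months 16+ at r₁ = 15.3%/12 = 0.01275.
After month 15 (no interest yet): B = £7,450.00 − 15·£350.00 = £2,200.00.
Then at r₁ with £350.00/mo: n₂ = −ln(1 − r₁·B/P)/ln(1+r₁) ≈ 6.59 → 7 more payments.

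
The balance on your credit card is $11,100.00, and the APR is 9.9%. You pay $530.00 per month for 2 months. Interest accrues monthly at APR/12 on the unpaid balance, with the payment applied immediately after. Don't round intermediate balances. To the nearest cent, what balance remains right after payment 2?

$10,219.53

Monthly rate r = 9.9%/12 = 0.825% = 0.00825.
Each month: B ← B·(1+r) − $530.00.
Month 1: interest $91.58; balance after payment $10,661.58.
Month 2: interest $87.96; balance after payment $10,219.53.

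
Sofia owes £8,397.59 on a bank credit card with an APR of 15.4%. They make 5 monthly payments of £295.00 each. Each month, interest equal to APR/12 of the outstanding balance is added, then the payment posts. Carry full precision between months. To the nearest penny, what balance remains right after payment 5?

£7,437.10

Monthly rate r = 15.4%/12 = 1.28333% = 0.0128333.
Each month: B ← B·(1+r) − £295.00.
Month 1: interest £107.77; balance after payment £8,210.36.
Month 2: interest £105.37; balance after payment £8,020.73.
Month 3: interest £102.93; balance after payment £7,828.66.
Month 4: interest £100.47; balance after payment £7,634.13.
Month 5: interest £97.97; balance after payment £7,437.10.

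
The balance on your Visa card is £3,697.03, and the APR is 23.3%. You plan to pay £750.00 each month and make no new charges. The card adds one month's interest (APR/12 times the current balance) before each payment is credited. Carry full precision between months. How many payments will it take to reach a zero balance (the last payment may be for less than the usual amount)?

6 payments

Monthly rate r = 23.3%/12 = 1.94167% = 0.0194167.
Recurrence: B ← B·(1+r) − £750.00.
Month 1: interest £71.78; balance after payment £3,018.81.
Month 2: interest £58.62; balance after payment £2,327.43.
Month 3: interest £45.19; balance after payment £1,622.62.
Month 4: interest £31.51; balance after payment £904.13.
Month 5: interest £17.56; balance after payment £171.68.
Month 6: interest £3.33; balance after payment £0.00.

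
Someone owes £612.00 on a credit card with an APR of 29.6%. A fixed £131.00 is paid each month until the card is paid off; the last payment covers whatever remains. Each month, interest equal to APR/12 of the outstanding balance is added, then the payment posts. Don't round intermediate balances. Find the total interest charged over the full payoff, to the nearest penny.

Monthly rate r = 29.6%/12 = 2.46667% = 0.0246667.
Payoff takes n = ⌈−ln(1 − rB₀/P)/ln(1+r)⌉ = ⌈5.025⌉ = 6 payments; the last is £3.25.
Total paid = 5·£131.00 + £3.25 = £658.25.
Total interest = total paid − principal = £658.25 − £612.00 = £46.25.

£46.25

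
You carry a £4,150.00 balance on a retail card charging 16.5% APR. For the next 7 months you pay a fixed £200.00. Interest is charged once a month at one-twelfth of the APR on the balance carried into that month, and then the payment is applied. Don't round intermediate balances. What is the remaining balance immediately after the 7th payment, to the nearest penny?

£3,107.21

Monthly rate r = 16.5%/12 = 1.375% = 0.01375.
Each month: B ← B·(1+r) − £200.00.
Month 1: interest £57.06; balance after payment £4,007.06.
Month 2: interest £55.10; balance after payment £3,862.16.
Month 3: interest £53.10; balance after payment £3,715.26.
Month 4: interest £51.08; balance after payment £3,566.35.
Month 5: interest £49.04; balance after payment £3,415.39.
Month 6: interest £46.96; balance after payment £3,262.35.
Month 7: interest £44.86; balance after payment £3,107.21.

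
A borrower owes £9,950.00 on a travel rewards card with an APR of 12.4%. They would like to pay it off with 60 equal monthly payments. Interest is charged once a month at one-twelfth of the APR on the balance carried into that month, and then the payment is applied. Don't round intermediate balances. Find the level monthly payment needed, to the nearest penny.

Monthly rate r = 12.4%/12 = 1.03333% = 0.0103333.
Level-payment amortization: P = B₀·r / (1 − (1+r)^(−n)) = 9950.00·0.0103333 / (1 − 1.01033^(−60)).
Denominator 1 − (1+r)^(−60) = 0.460341402.
P = 102.817 / 0.460341402 ≈ 223.35.

£223.35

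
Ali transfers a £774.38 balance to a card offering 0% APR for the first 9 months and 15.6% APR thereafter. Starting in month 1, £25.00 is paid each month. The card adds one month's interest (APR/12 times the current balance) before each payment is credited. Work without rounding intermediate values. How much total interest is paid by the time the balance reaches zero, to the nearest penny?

Promo months 1–9 at r₀ = 0%/12 = 0; months 10+ at r₁ = 15.6%/12 = 0.013.
After month 9 (no interest yet): B = £774.38 − 9·£25.00 = £549.38.
Then at r₁ with £25.00/mo: n₂ = −ln(1 − r₁·B/P)/ln(1+r₁) ≈ 26.05 → 27 more payments.
Total paid = 35·£25.00 + £1.17 = £876.17; interest = £876.17 − £774.38 = £101.79.

£101.79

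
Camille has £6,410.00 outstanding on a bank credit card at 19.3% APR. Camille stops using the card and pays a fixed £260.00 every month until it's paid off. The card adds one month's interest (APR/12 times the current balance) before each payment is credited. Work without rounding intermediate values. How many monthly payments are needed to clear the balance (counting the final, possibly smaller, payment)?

32 months

Monthly rate r = 19.3%/12 = 1.60833% = 0.0160833.
Recurrence: B ← B·(1+r) − £260.00.
Month 1: interest £103.09; balance after payment £6,253.09.
Month 2: interest £100.57; balance after payment £6,093.66.
Closed form: n = −ln(1 − rB₀/P)/ln(1+r) = −ln(0.60348)/ln(1.01608) ≈ 31.653, so the balance reaches zero during payment 32.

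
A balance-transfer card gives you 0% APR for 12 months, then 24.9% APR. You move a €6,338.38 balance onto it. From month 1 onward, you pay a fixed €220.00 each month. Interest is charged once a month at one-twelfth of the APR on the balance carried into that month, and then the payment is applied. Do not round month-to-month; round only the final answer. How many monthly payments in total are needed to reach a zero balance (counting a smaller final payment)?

33 payments

Promo months 1–12 at r₀ = 0%/12 = 0; months 13+ at r₁ = 24.9%/12 = 0.02075.
After month 12 (no interest yet): B = €6,338.38 − 12·€220.00 = €3,698.38.
Then at r₁ with €220.00/mo: n₂ = −ln(1 − r₁·B/P)/ln(1+r₁) ≈ 20.89 → 21 more payments.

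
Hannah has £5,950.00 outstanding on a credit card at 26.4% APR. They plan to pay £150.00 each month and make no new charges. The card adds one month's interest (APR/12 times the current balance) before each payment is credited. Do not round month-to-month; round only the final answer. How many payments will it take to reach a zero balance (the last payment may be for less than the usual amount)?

95 months

Monthly rate r = 26.4%/12 = 2.2% = 0.022.
Recurrence: B ← B·(1+r) − £150.00.
Month 1: interest £130.90; balance after payment £5,930.90.
Month 2: interest £130.48; balance after payment £5,911.38.
Closed form: n = −ln(1 − rB₀/P)/ln(1+r) = −ln(0.12733)/ln(1.022) ≈ 94.706, so the balance reaches zero during payment 95.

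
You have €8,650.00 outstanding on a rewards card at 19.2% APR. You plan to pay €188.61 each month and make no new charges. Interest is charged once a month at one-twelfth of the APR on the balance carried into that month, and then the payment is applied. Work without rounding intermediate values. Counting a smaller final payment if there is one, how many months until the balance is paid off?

Monthly rate r = 19.2%/12 = 1.6% = 0.016.
Recurrence: B ← B·(1+r) − €188.61.
Month 1: interest €138.40; balance after payment €8,599.79.
Month 2: interest €137.60; balance after payment €8,548.78.
Closed form: n = −ln(1 − rB₀/P)/ln(1+r) = −ln(0.26621)/ln(1.016) ≈ 83.377, so the balance reaches zero during payment 84.

84 months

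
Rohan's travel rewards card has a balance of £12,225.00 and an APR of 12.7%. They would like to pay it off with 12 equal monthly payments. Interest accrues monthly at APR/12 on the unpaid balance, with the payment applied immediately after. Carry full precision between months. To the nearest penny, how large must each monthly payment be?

£1,090.18

Monthly rate r = 12.7%/12 = 1.05833% = 0.0105833.
Level-payment amortization: P = B₀·r / (1 − (1+r)^(−n)) = 12225.00·0.0105833 / (1 − 1.01058^(−12)).
Denominator 1 − (1+r)^(−12) = 0.118678385.
P = 129.381 / 0.118678385 ≈ 1090.18.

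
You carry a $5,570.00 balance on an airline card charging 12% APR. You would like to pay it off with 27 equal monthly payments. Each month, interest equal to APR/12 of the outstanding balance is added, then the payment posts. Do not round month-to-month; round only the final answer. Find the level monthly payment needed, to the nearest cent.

Monthly rate r = 12%/12 = 1% = 0.01.
Level-payment amortization: P = B₀·r / (1 − (1+r)^(−n)) = 5570.00·0.01 / (1 − 1.01^(−27)).
Denominator 1 − (1+r)^(−27) = 0.235596076.
P = 55.7 / 0.235596076 ≈ 236.42.

$236.42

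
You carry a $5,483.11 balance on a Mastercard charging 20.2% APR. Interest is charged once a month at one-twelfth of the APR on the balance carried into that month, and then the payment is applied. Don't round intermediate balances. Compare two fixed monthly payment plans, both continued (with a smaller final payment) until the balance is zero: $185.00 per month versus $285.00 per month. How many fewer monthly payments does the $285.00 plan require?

Monthly rate r = 20.2%/12 = 1.68333% = 0.0168333.
At $185.00/mo: n = ⌈−ln(1 − rB₀/P)/ln(1+r)⌉ = 42 payments (last $73.01); total interest = total paid − $5,483.11 = $2,174.90.
At $285.00/mo: 24 payments (last $127.02); total interest $1,198.91.
Payments saved = 42 − 24 = 18.

18 fewer payments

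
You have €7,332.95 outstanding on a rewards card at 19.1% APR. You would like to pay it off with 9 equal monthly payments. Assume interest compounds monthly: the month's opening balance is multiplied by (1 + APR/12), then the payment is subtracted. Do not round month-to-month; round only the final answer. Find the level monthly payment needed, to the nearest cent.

€880.98

Monthly rate r = 19.1%/12 = 1.59167% = 0.0159167.
Level-payment amortization: P = B₀·r / (1 − (1+r)^(−n)) = 7332.95·0.0159167 / (1 − 1.01592^(−9)).
Denominator 1 − (1+r)^(−9) = 0.13248452.
P = 116.716 / 0.13248452 ≈ 880.98.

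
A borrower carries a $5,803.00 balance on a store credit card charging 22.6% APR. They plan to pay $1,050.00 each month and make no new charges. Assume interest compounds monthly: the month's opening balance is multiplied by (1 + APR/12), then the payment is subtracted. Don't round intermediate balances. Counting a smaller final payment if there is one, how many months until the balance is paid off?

Monthly rate r = 22.6%/12 = 1.88333% = 0.0188333.
Recurrence: B ← B·(1+r) − $1,050.00.
Month 1: interest $109.29; balance after payment $4,862.29.
Month 2: interest $91.57; balance after payment $3,903.86.
Month 3: interest $73.52; balance after payment $2,927.39.
Month 4: interest $55.13; balance after payment $1,932.52.
Month 5: interest $36.40; balance after payment $918.91.
Month 6: interest $17.31; balance after payment $0.00.

6 months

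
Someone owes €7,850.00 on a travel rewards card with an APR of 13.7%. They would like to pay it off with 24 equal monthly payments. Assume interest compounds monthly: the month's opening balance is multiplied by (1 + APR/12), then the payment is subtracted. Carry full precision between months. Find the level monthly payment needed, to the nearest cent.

Monthly rate r = 13.7%/12 = 1.14167% = 0.0114167.
Level-payment amortization: P = B₀·r / (1 − (1+r)^(−n)) = 7850.00·0.0114167 / (1 − 1.01142^(−24)).
Denominator 1 − (1+r)^(−24) = 0.23848676.
P = 89.6208 / 0.23848676 ≈ 375.79.

€375.79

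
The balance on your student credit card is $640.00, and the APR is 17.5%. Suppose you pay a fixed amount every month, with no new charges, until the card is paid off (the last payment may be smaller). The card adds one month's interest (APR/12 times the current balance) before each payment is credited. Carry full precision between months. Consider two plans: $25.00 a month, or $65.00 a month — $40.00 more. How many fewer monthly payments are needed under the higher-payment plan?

Monthly rate r = 17.5%/12 = 1.45833% = 0.0145833.
At $25.00/mo: n = ⌈−ln(1 − rB₀/P)/ln(1+r)⌉ = 33 payments (last $7.02); total interest = total paid − $640.00 = $167.02.
At $65.00/mo: 11 payments (last $46.01); total interest $56.01.
Payments saved = 33 − 11 = 22.

22 fewer payments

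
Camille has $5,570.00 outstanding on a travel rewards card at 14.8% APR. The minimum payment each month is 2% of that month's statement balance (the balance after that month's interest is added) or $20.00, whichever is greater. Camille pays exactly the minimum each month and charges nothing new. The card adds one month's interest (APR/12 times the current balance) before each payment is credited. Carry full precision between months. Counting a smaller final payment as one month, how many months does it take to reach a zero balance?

295 months

Monthly rate r = 14.8%/12 = 1.23333% = 0.0123333.
While 2% of the post-interest balance exceeds $20.00, each month B ← (B·(1+r))·(1 − 0.02), i.e. B shrinks by the factor (1+r)·0.98 = 0.99209.
This holds for months 1–218. Entering month 219 the balance is $985.53; 2% of the post-interest balance is now below $20.00, so the flat $20.00 minimum applies from here.
From month 219 a fixed $20.00 at rate r clears $985.53 in 77 more payments. Total: 218 + 77 = 295 months.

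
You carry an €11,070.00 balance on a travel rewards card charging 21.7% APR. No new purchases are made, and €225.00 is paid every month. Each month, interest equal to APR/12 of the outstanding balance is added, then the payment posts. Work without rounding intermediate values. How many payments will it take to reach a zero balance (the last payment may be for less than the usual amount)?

124 months

Monthly rate r = 21.7%/12 = 1.80833% = 0.0180833.
Recurrence: B ← B·(1+r) − €225.00.
Month 1: interest €200.18; balance after payment €11,045.18.
Month 2: interest €199.73; balance after payment €11,019.92.
Closed form: n = −ln(1 − rB₀/P)/ln(1+r) = −ln(0.1103)/ln(1.01808) ≈ 123.010, so the balance reaches zero during payment 124.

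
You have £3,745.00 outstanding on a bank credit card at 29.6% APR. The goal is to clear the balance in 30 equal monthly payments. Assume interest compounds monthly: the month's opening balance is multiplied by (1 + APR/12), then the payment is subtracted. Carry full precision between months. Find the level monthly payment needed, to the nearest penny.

£178.13

Monthly rate r = 29.6%/12 = 2.46667% = 0.0246667.
Level-payment amortization: P = B₀·r / (1 − (1+r)^(−n)) = 3745.00·0.0246667 / (1 − 1.02467^(−30)).
Denominator 1 − (1+r)^(−30) = 0.51858264.
P = 92.3767 / 0.51858264 ≈ 178.13.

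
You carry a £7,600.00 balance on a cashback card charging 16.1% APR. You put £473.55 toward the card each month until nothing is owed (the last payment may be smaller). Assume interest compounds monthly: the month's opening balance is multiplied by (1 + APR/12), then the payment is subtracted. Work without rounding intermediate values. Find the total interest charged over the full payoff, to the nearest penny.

Monthly rate r = 16.1%/12 = 1.34167% = 0.0134167.
Payoff takes n = ⌈−ln(1 − rB₀/P)/ln(1+r)⌉ = ⌈18.194⌉ = 19 payments; the last is £92.52.
Total paid = 18·£473.55 + £92.52 = £8,616.42.
Total interest = total paid − principal = £8,616.42 − £7,600.00 = £1,016.42.

£1,016.42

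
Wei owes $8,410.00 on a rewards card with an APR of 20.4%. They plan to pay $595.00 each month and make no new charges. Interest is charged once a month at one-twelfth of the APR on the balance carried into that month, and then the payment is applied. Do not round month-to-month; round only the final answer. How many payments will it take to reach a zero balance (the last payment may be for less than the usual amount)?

Monthly rate r = 20.4%/12 = 1.7% = 0.017.
Recurrence: B ← B·(1+r) − $595.00.
Month 1: interest $142.97; balance after payment $7,957.97.
Month 2: interest $135.29; balance after payment $7,498.26.
Closed form: n = −ln(1 − rB₀/P)/ln(1+r) = −ln(0.75971)/ln(1.017) ≈ 16.302, so the balance reaches zero during payment 17.

17 payments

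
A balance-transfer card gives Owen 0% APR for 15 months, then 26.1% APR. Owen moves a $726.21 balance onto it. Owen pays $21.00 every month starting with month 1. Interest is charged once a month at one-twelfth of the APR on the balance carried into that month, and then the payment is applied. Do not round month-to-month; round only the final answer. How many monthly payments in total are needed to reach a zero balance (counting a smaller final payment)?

41 months

Promo months 1–15 at r₀ = 0%/12 = 0; months 16+ at r₁ = 26.1%/12 = 0.02175.
After month 15 (no interest yet): B = $726.21 − 15·$21.00 = $411.21.
Then at r₁ with $21.00/mo: n₂ = −ln(1 − r₁·B/P)/ln(1+r₁) ≈ 25.79 → 26 more payments.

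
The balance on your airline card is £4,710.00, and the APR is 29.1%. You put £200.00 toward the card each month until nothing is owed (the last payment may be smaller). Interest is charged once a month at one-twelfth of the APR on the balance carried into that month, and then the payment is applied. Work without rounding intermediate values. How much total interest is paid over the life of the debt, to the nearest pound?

Monthly rate r = 29.1%/12 = 2.425% = 0.02425.
Payoff takes n = ⌈−ln(1 − rB₀/P)/ln(1+r)⌉ = ⌈35.329⌉ = 36 payments; the last is £66.30.
Total paid = 35·£200.00 + £66.30 = £7,066.30.
Total interest = total paid − principal = £7,066.30 − £4,710.00 = £2,356.30.

£2,356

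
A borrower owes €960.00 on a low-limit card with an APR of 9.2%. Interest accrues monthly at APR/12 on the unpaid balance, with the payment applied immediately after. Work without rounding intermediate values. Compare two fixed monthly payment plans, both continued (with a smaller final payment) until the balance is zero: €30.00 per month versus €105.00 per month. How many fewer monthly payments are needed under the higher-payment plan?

Monthly rate r = 9.2%/12 = 0.766667% = 0.00766667.
At €30.00/mo: n = ⌈−ln(1 − rB₀/P)/ln(1+r)⌉ = 37 payments (last €25.67); total interest = total paid − €960.00 = €145.67.
At €105.00/mo: 10 payments (last €54.22); total interest €39.22.
Payments saved = 37 − 10 = 27.

27 fewer payments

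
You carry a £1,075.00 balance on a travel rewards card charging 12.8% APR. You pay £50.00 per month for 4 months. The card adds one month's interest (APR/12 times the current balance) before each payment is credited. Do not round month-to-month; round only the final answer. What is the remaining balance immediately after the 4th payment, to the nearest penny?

Monthly rate r = 12.8%/12 = 1.06667% = 0.0106667.
Each month: B ← B·(1+r) − £50.00.
Month 1: interest £11.47; balance after payment £1,036.47.
Month 2: interest £11.06; balance after payment £997.52.
Month 3: interest £10.64; balance after payment £958.16.
Month 4: interest £10.22; balance after payment £918.38.

£918.38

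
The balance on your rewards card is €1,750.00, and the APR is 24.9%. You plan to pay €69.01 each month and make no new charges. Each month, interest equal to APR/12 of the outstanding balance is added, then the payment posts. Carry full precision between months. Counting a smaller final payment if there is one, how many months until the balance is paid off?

Monthly rate r = 24.9%/12 = 2.075% = 0.02075.
Recurrence: B ← B·(1+r) − €69.01.
Month 1: interest €36.31; balance after payment €1,717.30.
Month 2: interest €35.63; balance after payment €1,683.93.
Closed form: n = −ln(1 − rB₀/P)/ln(1+r) = −ln(0.47381)/ln(1.02075) ≈ 36.370, so the balance reaches zero during payment 37.

37 payments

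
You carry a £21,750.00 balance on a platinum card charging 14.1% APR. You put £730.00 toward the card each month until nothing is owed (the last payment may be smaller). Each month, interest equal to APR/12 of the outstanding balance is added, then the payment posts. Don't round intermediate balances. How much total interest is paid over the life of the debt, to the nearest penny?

£5,179.12

Monthly rate r = 14.1%/12 = 1.175% = 0.01175.
Payoff takes n = ⌈−ln(1 − rB₀/P)/ln(1+r)⌉ = ⌈36.889⌉ = 37 payments; the last is £649.12.
Total paid = 36·£730.00 + £649.12 = £26,929.12.
Total interest = total paid − principal = £26,929.12 − £21,750.00 = £5,179.12.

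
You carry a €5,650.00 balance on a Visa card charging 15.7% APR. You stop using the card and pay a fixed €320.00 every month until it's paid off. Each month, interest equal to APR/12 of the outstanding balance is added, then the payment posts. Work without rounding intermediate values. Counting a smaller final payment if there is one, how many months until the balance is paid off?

21 months

Monthly rate r = 15.7%/12 = 1.30833% = 0.0130833.
Recurrence: B ← B·(1+r) − €320.00.
Month 1: interest €73.92; balance after payment €5,403.92.
Month 2: interest €70.70; balance after payment €5,154.62.
Closed form: n = −ln(1 − rB₀/P)/ln(1+r) = −ln(0.769)/ln(1.01308) ≈ 20.208, so the balance reaches zero during payment 21.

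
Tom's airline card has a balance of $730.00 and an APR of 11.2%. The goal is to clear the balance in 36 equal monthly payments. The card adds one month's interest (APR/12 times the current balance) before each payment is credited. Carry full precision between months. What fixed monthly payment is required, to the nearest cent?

$23.97

Monthly rate r = 11.2%/12 = 0.933333% = 0.00933333.
Level-payment amortization: P = B₀·r / (1 − (1+r)^(−n)) = 730.00·0.00933333 / (1 − 1.00933^(−36)).
Denominator 1 − (1+r)^(−36) = 0.284262421.
P = 6.81333 / 0.284262421 ≈ 23.97.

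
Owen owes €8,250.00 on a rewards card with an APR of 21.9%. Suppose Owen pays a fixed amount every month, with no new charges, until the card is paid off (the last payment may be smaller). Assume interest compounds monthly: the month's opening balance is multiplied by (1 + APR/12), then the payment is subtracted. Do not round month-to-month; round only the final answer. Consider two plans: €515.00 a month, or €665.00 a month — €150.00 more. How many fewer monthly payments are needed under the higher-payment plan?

5 fewer payments

Monthly rate r = 21.9%/12 = 1.825% = 0.01825.
At €515.00/mo: n = ⌈−ln(1 − rB₀/P)/ln(1+r)⌉ = 20 payments (last €62.80); total interest = total paid − €8,250.00 = €1,597.80.
At €665.00/mo: 15 payments (last €130.24); total interest €1,190.24.
Payments saved = 20 − 15 = 5.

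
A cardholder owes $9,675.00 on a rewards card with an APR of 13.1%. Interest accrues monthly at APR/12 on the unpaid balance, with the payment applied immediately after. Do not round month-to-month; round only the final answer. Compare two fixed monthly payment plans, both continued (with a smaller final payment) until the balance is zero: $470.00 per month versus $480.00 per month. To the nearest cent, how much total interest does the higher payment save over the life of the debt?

Monthly rate r = 13.1%/12 = 1.09167% = 0.0109167.
At $470.00/mo: n = ⌈−ln(1 − rB₀/P)/ln(1+r)⌉ = 24 payments (last $208.81); total interest = total paid − $9,675.00 = $1,343.81.
At $480.00/mo: 23 payments (last $426.71); total interest $1,311.71.
Interest saved = $1,343.81 − $1,311.71 = $32.10.

$32.10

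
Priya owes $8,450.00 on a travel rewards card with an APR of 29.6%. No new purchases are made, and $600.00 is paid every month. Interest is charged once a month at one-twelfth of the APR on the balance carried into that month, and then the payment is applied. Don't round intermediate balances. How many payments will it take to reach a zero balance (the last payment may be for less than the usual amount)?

Monthly rate r = 29.6%/12 = 2.46667% = 0.0246667.
Recurrence: B ← B·(1+r) − $600.00.
Month 1: interest $208.43; balance after payment $8,058.43.
Month 2: interest $198.77; balance after payment $7,657.21.
Closed form: n = −ln(1 − rB₀/P)/ln(1+r) = −ln(0.65261)/ln(1.02467) ≈ 17.514, so the balance reaches zero during payment 18.

18 payments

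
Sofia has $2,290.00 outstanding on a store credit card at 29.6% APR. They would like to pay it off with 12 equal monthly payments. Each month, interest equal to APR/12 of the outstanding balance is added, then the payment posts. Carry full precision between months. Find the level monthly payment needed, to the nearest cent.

$222.80

Monthly rate r = 29.6%/12 = 2.46667% = 0.0246667.
Level-payment amortization: P = B₀·r / (1 − (1+r)^(−n)) = 2290.00·0.0246667 / (1 − 1.02467^(−12)).
Denominator 1 − (1+r)^(−12) = 0.25353629.
P = 56.4867 / 0.25353629 ≈ 222.80.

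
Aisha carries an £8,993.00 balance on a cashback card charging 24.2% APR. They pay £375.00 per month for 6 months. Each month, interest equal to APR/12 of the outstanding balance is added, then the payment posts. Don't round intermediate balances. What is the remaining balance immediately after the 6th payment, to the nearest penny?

£7,770.98

Monthly rate r = 24.2%/12 = 2.01667% = 0.0201667.
Each month: B ← B·(1+r) − £375.00.
Month 1: interest £181.36; balance after payment £8,799.36.
Month 2: interest £177.45; balance after payment £8,601.81.
Month 3: interest £173.47; balance after payment £8,400.28.
Month 4: interest £169.41; balance after payment £8,194.69.
Month 5: interest £165.26; balance after payment £7,984.95.
Month 6: interest £161.03; balance after payment £7,770.98.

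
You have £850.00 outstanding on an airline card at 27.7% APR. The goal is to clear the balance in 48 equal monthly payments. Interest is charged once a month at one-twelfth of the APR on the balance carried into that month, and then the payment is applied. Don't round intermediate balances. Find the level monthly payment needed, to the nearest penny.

£29.48

Monthly rate r = 27.7%/12 = 2.30833% = 0.0230833.
Level-payment amortization: P = B₀·r / (1 − (1+r)^(−n)) = 850.00·0.0230833 / (1 − 1.02308^(−48)).
Denominator 1 − (1+r)^(−48) = 0.665595949.
P = 19.6208 / 0.665595949 ≈ 29.48.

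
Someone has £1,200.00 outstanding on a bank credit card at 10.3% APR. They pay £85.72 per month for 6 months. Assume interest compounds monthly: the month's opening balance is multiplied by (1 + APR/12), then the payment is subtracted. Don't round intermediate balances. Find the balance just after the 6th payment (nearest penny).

£737.66

Monthly rate r = 10.3%/12 = 0.858333% = 0.00858333.
Each month: B ← B·(1+r) − £85.72.
Month 1: interest £10.30; balance after payment £1,124.58.
Month 2: interest £9.65; balance after payment £1,048.51.
Month 3: interest £9.00; balance after payment £971.79.
Month 4: interest £8.34; balance after payment £894.41.
Month 5: interest £7.68; balance after payment £816.37.
Month 6: interest £7.01; balance after payment £737.66.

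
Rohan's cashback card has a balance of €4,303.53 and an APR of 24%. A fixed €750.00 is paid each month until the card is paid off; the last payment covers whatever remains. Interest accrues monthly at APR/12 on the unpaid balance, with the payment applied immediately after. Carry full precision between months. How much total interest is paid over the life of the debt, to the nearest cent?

€314.16

Monthly rate r = 24%/12 = 2% = 0.02.
Payoff takes n = ⌈−ln(1 − rB₀/P)/ln(1+r)⌉ = ⌈6.156⌉ = 7 payments; the last is €117.69.
Total paid = 6·€750.00 + €117.69 = €4,617.69.
Total interest = total paid − principal = €4,617.69 − €4,303.53 = €314.16.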